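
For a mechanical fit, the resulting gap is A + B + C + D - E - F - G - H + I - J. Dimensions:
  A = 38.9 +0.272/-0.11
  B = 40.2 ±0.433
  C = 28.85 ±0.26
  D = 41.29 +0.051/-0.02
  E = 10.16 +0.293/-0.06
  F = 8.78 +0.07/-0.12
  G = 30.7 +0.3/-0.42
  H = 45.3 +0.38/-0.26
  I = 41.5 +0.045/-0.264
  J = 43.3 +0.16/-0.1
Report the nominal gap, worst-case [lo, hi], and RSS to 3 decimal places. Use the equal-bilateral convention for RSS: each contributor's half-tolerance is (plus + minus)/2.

Stack each dimension's contribution:
  +A: nom +38.900 → Σnom=38.900; wc +0.272/-0.110 → slack +0.272/-0.110; half-tol=0.191, Σhalf²=0.036481
  +B: nom +40.200 → Σnom=79.100; wc +0.433/-0.433 → slack +0.705/-0.543; half-tol=0.433, Σhalf²=0.223970
  +C: nom +28.850 → Σnom=107.950; wc +0.260/-0.260 → slack +0.965/-0.803; half-tol=0.260, Σhalf²=0.291570
  +D: nom +41.290 → Σnom=149.240; wc +0.051/-0.020 → slack +1.016/-0.823; half-tol=0.035, Σhalf²=0.292830
  -E: nom -10.160 → Σnom=139.080; wc +0.060/-0.293 → slack +1.076/-1.116; half-tol=0.176, Σhalf²=0.323983
  -F: nom -8.780 → Σnom=130.300; wc +0.120/-0.070 → slack +1.196/-1.186; half-tol=0.095, Σhalf²=0.333008
  -G: nom -30.700 → Σnom=99.600; wc +0.420/-0.300 → slack +1.616/-1.486; half-tol=0.360, Σhalf²=0.462608
  -H: nom -45.300 → Σnom=54.300; wc +0.260/-0.380 → slack +1.876/-1.866; half-tol=0.320, Σhalf²=0.565007
  +I: nom +41.500 → Σnom=95.800; wc +0.045/-0.264 → slack +1.921/-2.130; half-tol=0.154, Σhalf²=0.588878
  -J: nom -43.300 → Σnom=52.500; wc +0.100/-0.160 → slack +2.021/-2.290; half-tol=0.130, Σhalf²=0.605778
Nominal = 52.500. Worst-case = [52.500 - 2.290, 52.500 + 2.021] = [50.210, 54.521]. RSS = √0.605778 = 0.778.

nominal=52.500 wc=[50.210,54.521] rss=0.778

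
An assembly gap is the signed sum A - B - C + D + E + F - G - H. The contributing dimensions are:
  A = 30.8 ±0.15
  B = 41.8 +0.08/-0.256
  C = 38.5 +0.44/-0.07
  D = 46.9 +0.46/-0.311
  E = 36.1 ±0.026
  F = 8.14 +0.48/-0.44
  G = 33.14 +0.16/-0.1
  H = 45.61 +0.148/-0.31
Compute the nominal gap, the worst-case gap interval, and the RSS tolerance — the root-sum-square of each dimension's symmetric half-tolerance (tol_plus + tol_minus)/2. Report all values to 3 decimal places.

nominal=-37.110 wc=[-38.865,-35.258] rss=0.739

Stack each dimension's contribution:
  +A: nom +30.800 → Σnom=30.800; wc +0.150/-0.150 → slack +0.150/-0.150; half-tol=0.150, Σhalf²=0.022500
  -B: nom -41.800 → Σnom=-11.000; wc +0.256/-0.080 → slack +0.406/-0.230; half-tol=0.168, Σhalf²=0.050724
  -C: nom -38.500 → Σnom=-49.500; wc +0.070/-0.440 → slack +0.476/-0.670; half-tol=0.255, Σhalf²=0.115749
  +D: nom +46.900 → Σnom=-2.600; wc +0.460/-0.311 → slack +0.936/-0.981; half-tol=0.386, Σhalf²=0.264359
  +E: nom +36.100 → Σnom=33.500; wc +0.026/-0.026 → slack +0.962/-1.007; half-tol=0.026, Σhalf²=0.265035
  +F: nom +8.140 → Σnom=41.640; wc +0.480/-0.440 → slack +1.442/-1.447; half-tol=0.460, Σhalf²=0.476635
  -G: nom -33.140 → Σnom=8.500; wc +0.100/-0.160 → slack +1.542/-1.607; half-tol=0.130, Σhalf²=0.493535
  -H: nom -45.610 → Σnom=-37.110; wc +0.310/-0.148 → slack +1.852/-1.755; half-tol=0.229, Σhalf²=0.545976
Nominal = -37.110. Worst-case = [-37.110 - 1.755, -37.110 + 1.852] = [-38.865, -35.258]. RSS = √0.545976 = 0.739.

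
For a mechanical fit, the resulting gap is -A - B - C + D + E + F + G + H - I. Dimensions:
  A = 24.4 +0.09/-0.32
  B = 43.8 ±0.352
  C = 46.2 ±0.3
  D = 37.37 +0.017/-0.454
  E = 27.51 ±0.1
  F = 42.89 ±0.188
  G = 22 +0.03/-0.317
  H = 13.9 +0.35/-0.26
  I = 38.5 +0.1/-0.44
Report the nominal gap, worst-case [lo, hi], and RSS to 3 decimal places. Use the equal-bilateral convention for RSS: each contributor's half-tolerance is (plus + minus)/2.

nominal=-9.230 wc=[-11.391,-7.133] rss=0.743

Stack each dimension's contribution:
  -A: nom -24.400 → Σnom=-24.400; wc +0.320/-0.090 → slack +0.320/-0.090; half-tol=0.205, Σhalf²=0.042025
  -B: nom -43.800 → Σnom=-68.200; wc +0.352/-0.352 → slack +0.672/-0.442; half-tol=0.352, Σhalf²=0.165929
  -C: nom -46.200 → Σnom=-114.400; wc +0.300/-0.300 → slack +0.972/-0.742; half-tol=0.300, Σhalf²=0.255929
  +D: nom +37.370 → Σnom=-77.030; wc +0.017/-0.454 → slack +0.989/-1.196; half-tol=0.236, Σhalf²=0.311389
  +E: nom +27.510 → Σnom=-49.520; wc +0.100/-0.100 → slack +1.089/-1.296; half-tol=0.100, Σhalf²=0.321389
  +F: nom +42.890 → Σnom=-6.630; wc +0.188/-0.188 → slack +1.277/-1.484; half-tol=0.188, Σhalf²=0.356733
  +G: nom +22.000 → Σnom=15.370; wc +0.030/-0.317 → slack +1.307/-1.801; half-tol=0.173, Σhalf²=0.386835
  +H: nom +13.900 → Σnom=29.270; wc +0.350/-0.260 → slack +1.657/-2.061; half-tol=0.305, Σhalf²=0.479860
  -I: nom -38.500 → Σnom=-9.230; wc +0.440/-0.100 → slack +2.097/-2.161; half-tol=0.270, Σhalf²=0.552760
Nominal = -9.230. Worst-case = [-9.230 - 2.161, -9.230 + 2.097] = [-11.391, -7.133]. RSS = √0.552760 = 0.743.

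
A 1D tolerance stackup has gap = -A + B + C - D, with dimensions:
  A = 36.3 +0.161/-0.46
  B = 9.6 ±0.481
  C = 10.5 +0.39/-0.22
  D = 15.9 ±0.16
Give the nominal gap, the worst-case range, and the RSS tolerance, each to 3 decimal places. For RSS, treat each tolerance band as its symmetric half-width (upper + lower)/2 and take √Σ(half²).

Stack each dimension's contribution:
  -A: nom -36.300 → Σnom=-36.300; wc +0.460/-0.161 → slack +0.460/-0.161; half-tol=0.310, Σhalf²=0.096410
  +B: nom +9.600 → Σnom=-26.700; wc +0.481/-0.481 → slack +0.941/-0.642; half-tol=0.481, Σhalf²=0.327771
  +C: nom +10.500 → Σnom=-16.200; wc +0.390/-0.220 → slack +1.331/-0.862; half-tol=0.305, Σhalf²=0.420796
  -D: nom -15.900 → Σnom=-32.100; wc +0.160/-0.160 → slack +1.491/-1.022; half-tol=0.160, Σhalf²=0.446396
Nominal = -32.100. Worst-case = [-32.100 - 1.022, -32.100 + 1.491] = [-33.122, -30.609]. RSS = √0.446396 = 0.668.

nominal=-32.100 wc=[-33.122,-30.609] rss=0.668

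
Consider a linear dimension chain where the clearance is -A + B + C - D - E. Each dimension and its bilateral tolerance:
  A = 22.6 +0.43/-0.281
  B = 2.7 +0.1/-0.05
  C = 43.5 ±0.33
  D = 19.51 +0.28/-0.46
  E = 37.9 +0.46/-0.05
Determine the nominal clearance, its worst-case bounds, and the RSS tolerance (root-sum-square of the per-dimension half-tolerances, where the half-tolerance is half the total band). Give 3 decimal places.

Stack each dimension's contribution:
  -A: nom -22.600 → Σnom=-22.600; wc +0.281/-0.430 → slack +0.281/-0.430; half-tol=0.356, Σhalf²=0.126380
  +B: nom +2.700 → Σnom=-19.900; wc +0.100/-0.050 → slack +0.381/-0.480; half-tol=0.075, Σhalf²=0.132005
  +C: nom +43.500 → Σnom=23.600; wc +0.330/-0.330 → slack +0.711/-0.810; half-tol=0.330, Σhalf²=0.240905
  -D: nom -19.510 → Σnom=4.090; wc +0.460/-0.280 → slack +1.171/-1.090; half-tol=0.370, Σhalf²=0.377805
  -E: nom -37.900 → Σnom=-33.810; wc +0.050/-0.460 → slack +1.221/-1.550; half-tol=0.255, Σhalf²=0.442830
Nominal = -33.810. Worst-case = [-33.810 - 1.550, -33.810 + 1.221] = [-35.360, -32.589]. RSS = √0.442830 = 0.665.

nominal=-33.810 wc=[-35.360,-32.589] rss=0.665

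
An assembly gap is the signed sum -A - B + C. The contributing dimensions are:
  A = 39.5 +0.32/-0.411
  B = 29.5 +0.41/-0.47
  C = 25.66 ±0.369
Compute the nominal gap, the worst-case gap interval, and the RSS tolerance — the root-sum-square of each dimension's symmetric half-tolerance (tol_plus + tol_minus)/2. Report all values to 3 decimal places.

nominal=-43.340 wc=[-44.439,-42.090] rss=0.681

Stack each dimension's contribution:
  -A: nom -39.500 → Σnom=-39.500; wc +0.411/-0.320 → slack +0.411/-0.320; half-tol=0.365, Σhalf²=0.133590
  -B: nom -29.500 → Σnom=-69.000; wc +0.470/-0.410 → slack +0.881/-0.730; half-tol=0.440, Σhalf²=0.327190
  +C: nom +25.660 → Σnom=-43.340; wc +0.369/-0.369 → slack +1.250/-1.099; half-tol=0.369, Σhalf²=0.463351
Nominal = -43.340. Worst-case = [-43.340 - 1.099, -43.340 + 1.250] = [-44.439, -42.090]. RSS = √0.463351 = 0.681.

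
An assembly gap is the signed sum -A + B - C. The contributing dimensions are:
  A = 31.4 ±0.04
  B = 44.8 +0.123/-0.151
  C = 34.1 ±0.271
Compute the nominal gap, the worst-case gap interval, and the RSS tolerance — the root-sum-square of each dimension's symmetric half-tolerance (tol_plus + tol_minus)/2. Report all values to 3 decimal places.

nominal=-20.700 wc=[-21.162,-20.266] rss=0.306

Stack each dimension's contribution:
  -A: nom -31.400 → Σnom=-31.400; wc +0.040/-0.040 → slack +0.040/-0.040; half-tol=0.040, Σhalf²=0.001600
  +B: nom +44.800 → Σnom=13.400; wc +0.123/-0.151 → slack +0.163/-0.191; half-tol=0.137, Σhalf²=0.020369
  -C: nom -34.100 → Σnom=-20.700; wc +0.271/-0.271 → slack +0.434/-0.462; half-tol=0.271, Σhalf²=0.093810
Nominal = -20.700. Worst-case = [-20.700 - 0.462, -20.700 + 0.434] = [-21.162, -20.266]. RSS = √0.093810 = 0.306.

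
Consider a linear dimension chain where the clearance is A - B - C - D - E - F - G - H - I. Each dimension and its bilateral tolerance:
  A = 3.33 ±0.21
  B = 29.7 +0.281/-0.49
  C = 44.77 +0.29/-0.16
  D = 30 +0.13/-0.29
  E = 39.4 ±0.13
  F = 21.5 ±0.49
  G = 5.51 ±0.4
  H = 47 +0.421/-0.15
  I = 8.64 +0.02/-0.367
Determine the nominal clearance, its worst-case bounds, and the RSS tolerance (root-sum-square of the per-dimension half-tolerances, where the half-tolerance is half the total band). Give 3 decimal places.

nominal=-223.190 wc=[-225.562,-220.503] rss=0.907

Stack each dimension's contribution:
  +A: nom +3.330 → Σnom=3.330; wc +0.210/-0.210 → slack +0.210/-0.210; half-tol=0.210, Σhalf²=0.044100
  -B: nom -29.700 → Σnom=-26.370; wc +0.490/-0.281 → slack +0.700/-0.491; half-tol=0.386, Σhalf²=0.192710
  -C: nom -44.770 → Σnom=-71.140; wc +0.160/-0.290 → slack +0.860/-0.781; half-tol=0.225, Σhalf²=0.243335
  -D: nom -30.000 → Σnom=-101.140; wc +0.290/-0.130 → slack +1.150/-0.911; half-tol=0.210, Σhalf²=0.287435
  -E: nom -39.400 → Σnom=-140.540; wc +0.130/-0.130 → slack +1.280/-1.041; half-tol=0.130, Σhalf²=0.304335
  -F: nom -21.500 → Σnom=-162.040; wc +0.490/-0.490 → slack +1.770/-1.531; half-tol=0.490, Σhalf²=0.544435
  -G: nom -5.510 → Σnom=-167.550; wc +0.400/-0.400 → slack +2.170/-1.931; half-tol=0.400, Σhalf²=0.704435
  -H: nom -47.000 → Σnom=-214.550; wc +0.150/-0.421 → slack +2.320/-2.352; half-tol=0.285, Σhalf²=0.785946
  -I: nom -8.640 → Σnom=-223.190; wc +0.367/-0.020 → slack +2.687/-2.372; half-tol=0.194, Σhalf²=0.823388
Nominal = -223.190. Worst-case = [-223.190 - 2.372, -223.190 + 2.687] = [-225.562, -220.503]. RSS = √0.823388 = 0.907.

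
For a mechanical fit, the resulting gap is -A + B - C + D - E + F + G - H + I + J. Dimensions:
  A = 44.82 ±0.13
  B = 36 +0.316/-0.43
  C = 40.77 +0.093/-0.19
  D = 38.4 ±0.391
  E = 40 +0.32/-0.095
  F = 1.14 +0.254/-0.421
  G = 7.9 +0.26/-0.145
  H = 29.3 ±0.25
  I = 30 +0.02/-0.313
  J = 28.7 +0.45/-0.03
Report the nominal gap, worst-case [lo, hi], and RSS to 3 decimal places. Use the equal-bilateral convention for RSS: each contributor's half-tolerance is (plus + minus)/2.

Stack each dimension's contribution:
  -A: nom -44.820 → Σnom=-44.820; wc +0.130/-0.130 → slack +0.130/-0.130; half-tol=0.130, Σhalf²=0.016900
  +B: nom +36.000 → Σnom=-8.820; wc +0.316/-0.430 → slack +0.446/-0.560; half-tol=0.373, Σhalf²=0.156029
  -C: nom -40.770 → Σnom=-49.590; wc +0.190/-0.093 → slack +0.636/-0.653; half-tol=0.142, Σhalf²=0.176051
  +D: nom +38.400 → Σnom=-11.190; wc +0.391/-0.391 → slack +1.027/-1.044; half-tol=0.391, Σhalf²=0.328932
  -E: nom -40.000 → Σnom=-51.190; wc +0.095/-0.320 → slack +1.122/-1.364; half-tol=0.208, Σhalf²=0.371989
  +F: nom +1.140 → Σnom=-50.050; wc +0.254/-0.421 → slack +1.376/-1.785; half-tol=0.338, Σhalf²=0.485895
  +G: nom +7.900 → Σnom=-42.150; wc +0.260/-0.145 → slack +1.636/-1.930; half-tol=0.203, Σhalf²=0.526901
  -H: nom -29.300 → Σnom=-71.450; wc +0.250/-0.250 → slack +1.886/-2.180; half-tol=0.250, Σhalf²=0.589401
  +I: nom +30.000 → Σnom=-41.450; wc +0.020/-0.313 → slack +1.906/-2.493; half-tol=0.167, Σhalf²=0.617123
  +J: nom +28.700 → Σnom=-12.750; wc +0.450/-0.030 → slack +2.356/-2.523; half-tol=0.240, Σhalf²=0.674723
Nominal = -12.750. Worst-case = [-12.750 - 2.523, -12.750 + 2.356] = [-15.273, -10.394]. RSS = √0.674723 = 0.821.

nominal=-12.750 wc=[-15.273,-10.394] rss=0.821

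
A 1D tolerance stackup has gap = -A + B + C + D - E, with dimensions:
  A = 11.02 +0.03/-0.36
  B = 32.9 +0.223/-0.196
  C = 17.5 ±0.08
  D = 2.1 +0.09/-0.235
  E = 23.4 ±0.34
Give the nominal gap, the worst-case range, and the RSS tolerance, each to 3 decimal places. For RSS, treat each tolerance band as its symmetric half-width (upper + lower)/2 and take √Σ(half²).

nominal=18.080 wc=[17.199,19.173] rss=0.480

Stack each dimension's contribution:
  -A: nom -11.020 → Σnom=-11.020; wc +0.360/-0.030 → slack +0.360/-0.030; half-tol=0.195, Σhalf²=0.038025
  +B: nom +32.900 → Σnom=21.880; wc +0.223/-0.196 → slack +0.583/-0.226; half-tol=0.210, Σhalf²=0.081915
  +C: nom +17.500 → Σnom=39.380; wc +0.080/-0.080 → slack +0.663/-0.306; half-tol=0.080, Σhalf²=0.088315
  +D: nom +2.100 → Σnom=41.480; wc +0.090/-0.235 → slack +0.753/-0.541; half-tol=0.162, Σhalf²=0.114722
  -E: nom -23.400 → Σnom=18.080; wc +0.340/-0.340 → slack +1.093/-0.881; half-tol=0.340, Σhalf²=0.230322
Nominal = 18.080. Worst-case = [18.080 - 0.881, 18.080 + 1.093] = [17.199, 19.173]. RSS = √0.230322 = 0.480.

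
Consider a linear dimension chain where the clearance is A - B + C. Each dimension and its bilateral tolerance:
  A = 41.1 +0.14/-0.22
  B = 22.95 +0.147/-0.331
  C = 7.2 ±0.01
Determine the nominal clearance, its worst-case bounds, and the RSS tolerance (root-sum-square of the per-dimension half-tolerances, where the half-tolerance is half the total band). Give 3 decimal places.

Stack each dimension's contribution:
  +A: nom +41.100 → Σnom=41.100; wc +0.140/-0.220 → slack +0.140/-0.220; half-tol=0.180, Σhalf²=0.032400
  -B: nom -22.950 → Σnom=18.150; wc +0.331/-0.147 → slack +0.471/-0.367; half-tol=0.239, Σhalf²=0.089521
  +C: nom +7.200 → Σnom=25.350; wc +0.010/-0.010 → slack +0.481/-0.377; half-tol=0.010, Σhalf²=0.089621
Nominal = 25.350. Worst-case = [25.350 - 0.377, 25.350 + 0.481] = [24.973, 25.831]. RSS = √0.089621 = 0.299.

nominal=25.350 wc=[24.973,25.831] rss=0.299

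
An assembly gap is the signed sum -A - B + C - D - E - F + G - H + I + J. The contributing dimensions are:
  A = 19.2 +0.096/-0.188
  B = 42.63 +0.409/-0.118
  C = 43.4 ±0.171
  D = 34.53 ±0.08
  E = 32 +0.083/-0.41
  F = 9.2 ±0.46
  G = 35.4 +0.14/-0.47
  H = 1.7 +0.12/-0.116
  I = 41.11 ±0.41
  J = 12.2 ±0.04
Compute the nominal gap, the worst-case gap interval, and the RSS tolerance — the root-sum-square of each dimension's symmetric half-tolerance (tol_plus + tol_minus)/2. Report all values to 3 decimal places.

nominal=-7.150 wc=[-9.489,-5.017] rss=0.821

Stack each dimension's contribution:
  -A: nom -19.200 → Σnom=-19.200; wc +0.188/-0.096 → slack +0.188/-0.096; half-tol=0.142, Σhalf²=0.020164
  -B: nom -42.630 → Σnom=-61.830; wc +0.118/-0.409 → slack +0.306/-0.505; half-tol=0.263, Σhalf²=0.089596
  +C: nom +43.400 → Σnom=-18.430; wc +0.171/-0.171 → slack +0.477/-0.676; half-tol=0.171, Σhalf²=0.118837
  -D: nom -34.530 → Σnom=-52.960; wc +0.080/-0.080 → slack +0.557/-0.756; half-tol=0.080, Σhalf²=0.125237
  -E: nom -32.000 → Σnom=-84.960; wc +0.410/-0.083 → slack +0.967/-0.839; half-tol=0.246, Σhalf²=0.185999
  -F: nom -9.200 → Σnom=-94.160; wc +0.460/-0.460 → slack +1.427/-1.299; half-tol=0.460, Σhalf²=0.397599
  +G: nom +35.400 → Σnom=-58.760; wc +0.140/-0.470 → slack +1.567/-1.769; half-tol=0.305, Σhalf²=0.490625
  -H: nom -1.700 → Σnom=-60.460; wc +0.116/-0.120 → slack +1.683/-1.889; half-tol=0.118, Σhalf²=0.504549
  +I: nom +41.110 → Σnom=-19.350; wc +0.410/-0.410 → slack +2.093/-2.299; half-tol=0.410, Σhalf²=0.672648
  +J: nom +12.200 → Σnom=-7.150; wc +0.040/-0.040 → slack +2.133/-2.339; half-tol=0.040, Σhalf²=0.674249
Nominal = -7.150. Worst-case = [-7.150 - 2.339, -7.150 + 2.133] = [-9.489, -5.017]. RSS = √0.674249 = 0.821.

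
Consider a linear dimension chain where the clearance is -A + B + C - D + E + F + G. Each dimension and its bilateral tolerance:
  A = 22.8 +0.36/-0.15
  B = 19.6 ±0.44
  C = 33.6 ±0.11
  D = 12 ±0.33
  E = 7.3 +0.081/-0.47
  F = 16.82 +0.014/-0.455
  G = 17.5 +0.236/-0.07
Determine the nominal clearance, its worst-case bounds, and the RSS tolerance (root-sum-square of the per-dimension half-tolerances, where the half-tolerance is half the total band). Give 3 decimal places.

Stack each dimension's contribution:
  -A: nom -22.800 → Σnom=-22.800; wc +0.150/-0.360 → slack +0.150/-0.360; half-tol=0.255, Σhalf²=0.065025
  +B: nom +19.600 → Σnom=-3.200; wc +0.440/-0.440 → slack +0.590/-0.800; half-tol=0.440, Σhalf²=0.258625
  +C: nom +33.600 → Σnom=30.400; wc +0.110/-0.110 → slack +0.700/-0.910; half-tol=0.110, Σhalf²=0.270725
  -D: nom -12.000 → Σnom=18.400; wc +0.330/-0.330 → slack +1.030/-1.240; half-tol=0.330, Σhalf²=0.379625
  +E: nom +7.300 → Σnom=25.700; wc +0.081/-0.470 → slack +1.111/-1.710; half-tol=0.275, Σhalf²=0.455525
  +F: nom +16.820 → Σnom=42.520; wc +0.014/-0.455 → slack +1.125/-2.165; half-tol=0.235, Σhalf²=0.510516
  +G: nom +17.500 → Σnom=60.020; wc +0.236/-0.070 → slack +1.361/-2.235; half-tol=0.153, Σhalf²=0.533925
Nominal = 60.020. Worst-case = [60.020 - 2.235, 60.020 + 1.361] = [57.785, 61.381]. RSS = √0.533925 = 0.731.

nominal=60.020 wc=[57.785,61.381] rss=0.731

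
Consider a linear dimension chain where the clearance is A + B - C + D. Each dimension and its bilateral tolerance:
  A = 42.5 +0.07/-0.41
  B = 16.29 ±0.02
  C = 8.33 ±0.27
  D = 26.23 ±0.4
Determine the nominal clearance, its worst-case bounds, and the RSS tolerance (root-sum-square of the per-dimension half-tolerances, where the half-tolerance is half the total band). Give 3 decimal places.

Stack each dimension's contribution:
  +A: nom +42.500 → Σnom=42.500; wc +0.070/-0.410 → slack +0.070/-0.410; half-tol=0.240, Σhalf²=0.057600
  +B: nom +16.290 → Σnom=58.790; wc +0.020/-0.020 → slack +0.090/-0.430; half-tol=0.020, Σhalf²=0.058000
  -C: nom -8.330 → Σnom=50.460; wc +0.270/-0.270 → slack +0.360/-0.700; half-tol=0.270, Σhalf²=0.130900
  +D: nom +26.230 → Σnom=76.690; wc +0.400/-0.400 → slack +0.760/-1.100; half-tol=0.400, Σhalf²=0.290900
Nominal = 76.690. Worst-case = [76.690 - 1.100, 76.690 + 0.760] = [75.590, 77.450]. RSS = √0.290900 = 0.539.

nominal=76.690 wc=[75.590,77.450] rss=0.539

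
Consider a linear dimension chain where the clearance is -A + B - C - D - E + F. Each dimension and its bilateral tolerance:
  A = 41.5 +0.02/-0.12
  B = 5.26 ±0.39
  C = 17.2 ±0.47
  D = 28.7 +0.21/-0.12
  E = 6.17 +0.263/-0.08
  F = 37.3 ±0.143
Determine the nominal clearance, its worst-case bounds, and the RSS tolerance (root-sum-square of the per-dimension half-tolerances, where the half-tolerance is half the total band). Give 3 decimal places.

Stack each dimension's contribution:
  -A: nom -41.500 → Σnom=-41.500; wc +0.120/-0.020 → slack +0.120/-0.020; half-tol=0.070, Σhalf²=0.004900
  +B: nom +5.260 → Σnom=-36.240; wc +0.390/-0.390 → slack +0.510/-0.410; half-tol=0.390, Σhalf²=0.157000
  -C: nom -17.200 → Σnom=-53.440; wc +0.470/-0.470 → slack +0.980/-0.880; half-tol=0.470, Σhalf²=0.377900
  -D: nom -28.700 → Σnom=-82.140; wc +0.120/-0.210 → slack +1.100/-1.090; half-tol=0.165, Σhalf²=0.405125
  -E: nom -6.170 → Σnom=-88.310; wc +0.080/-0.263 → slack +1.180/-1.353; half-tol=0.172, Σhalf²=0.434537
  +F: nom +37.300 → Σnom=-51.010; wc +0.143/-0.143 → slack +1.323/-1.496; half-tol=0.143, Σhalf²=0.454986
Nominal = -51.010. Worst-case = [-51.010 - 1.496, -51.010 + 1.323] = [-52.506, -49.687]. RSS = √0.454986 = 0.675.

nominal=-51.010 wc=[-52.506,-49.687] rss=0.675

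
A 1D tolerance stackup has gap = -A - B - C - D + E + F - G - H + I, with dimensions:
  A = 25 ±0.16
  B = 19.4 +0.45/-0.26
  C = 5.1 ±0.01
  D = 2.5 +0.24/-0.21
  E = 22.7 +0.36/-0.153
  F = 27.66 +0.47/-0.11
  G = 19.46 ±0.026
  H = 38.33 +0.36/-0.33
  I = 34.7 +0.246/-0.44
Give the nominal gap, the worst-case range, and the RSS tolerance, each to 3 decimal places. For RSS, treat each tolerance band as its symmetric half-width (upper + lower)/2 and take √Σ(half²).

nominal=-24.730 wc=[-26.679,-22.658] rss=0.768

Stack each dimension's contribution:
  -A: nom -25.000 → Σnom=-25.000; wc +0.160/-0.160 → slack +0.160/-0.160; half-tol=0.160, Σhalf²=0.025600
  -B: nom -19.400 → Σnom=-44.400; wc +0.260/-0.450 → slack +0.420/-0.610; half-tol=0.355, Σhalf²=0.151625
  -C: nom -5.100 → Σnom=-49.500; wc +0.010/-0.010 → slack +0.430/-0.620; half-tol=0.010, Σhalf²=0.151725
  -D: nom -2.500 → Σnom=-52.000; wc +0.210/-0.240 → slack +0.640/-0.860; half-tol=0.225, Σhalf²=0.202350
  +E: nom +22.700 → Σnom=-29.300; wc +0.360/-0.153 → slack +1.000/-1.013; half-tol=0.257, Σhalf²=0.268142
  +F: nom +27.660 → Σnom=-1.640; wc +0.470/-0.110 → slack +1.470/-1.123; half-tol=0.290, Σhalf²=0.352242
  -G: nom -19.460 → Σnom=-21.100; wc +0.026/-0.026 → slack +1.496/-1.149; half-tol=0.026, Σhalf²=0.352918
  -H: nom -38.330 → Σnom=-59.430; wc +0.330/-0.360 → slack +1.826/-1.509; half-tol=0.345, Σhalf²=0.471943
  +I: nom +34.700 → Σnom=-24.730; wc +0.246/-0.440 → slack +2.072/-1.949; half-tol=0.343, Σhalf²=0.589592
Nominal = -24.730. Worst-case = [-24.730 - 1.949, -24.730 + 2.072] = [-26.679, -22.658]. RSS = √0.589592 = 0.768.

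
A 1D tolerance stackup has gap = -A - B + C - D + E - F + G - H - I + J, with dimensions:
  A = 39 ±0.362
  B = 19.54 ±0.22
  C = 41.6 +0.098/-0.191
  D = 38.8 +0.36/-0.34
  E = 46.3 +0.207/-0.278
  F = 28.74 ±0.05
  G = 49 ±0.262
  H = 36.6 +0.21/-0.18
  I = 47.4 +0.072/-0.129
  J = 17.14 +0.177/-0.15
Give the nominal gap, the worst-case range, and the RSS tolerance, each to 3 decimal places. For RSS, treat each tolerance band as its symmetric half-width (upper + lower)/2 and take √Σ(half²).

Stack each dimension's contribution:
  -A: nom -39.000 → Σnom=-39.000; wc +0.362/-0.362 → slack +0.362/-0.362; half-tol=0.362, Σhalf²=0.131044
  -B: nom -19.540 → Σnom=-58.540; wc +0.220/-0.220 → slack +0.582/-0.582; half-tol=0.220, Σhalf²=0.179444
  +C: nom +41.600 → Σnom=-16.940; wc +0.098/-0.191 → slack +0.680/-0.773; half-tol=0.145, Σhalf²=0.200324
  -D: nom -38.800 → Σnom=-55.740; wc +0.340/-0.360 → slack +1.020/-1.133; half-tol=0.350, Σhalf²=0.322824
  +E: nom +46.300 → Σnom=-9.440; wc +0.207/-0.278 → slack +1.227/-1.411; half-tol=0.242, Σhalf²=0.381630
  -F: nom -28.740 → Σnom=-38.180; wc +0.050/-0.050 → slack +1.277/-1.461; half-tol=0.050, Σhalf²=0.384130
  +G: nom +49.000 → Σnom=10.820; wc +0.262/-0.262 → slack +1.539/-1.723; half-tol=0.262, Σhalf²=0.452774
  -H: nom -36.600 → Σnom=-25.780; wc +0.180/-0.210 → slack +1.719/-1.933; half-tol=0.195, Σhalf²=0.490799
  -I: nom -47.400 → Σnom=-73.180; wc +0.129/-0.072 → slack +1.848/-2.005; half-tol=0.101, Σhalf²=0.500900
  +J: nom +17.140 → Σnom=-56.040; wc +0.177/-0.150 → slack +2.025/-2.155; half-tol=0.163, Σhalf²=0.527632
Nominal = -56.040. Worst-case = [-56.040 - 2.155, -56.040 + 2.025] = [-58.195, -54.015]. RSS = √0.527632 = 0.726.

nominal=-56.040 wc=[-58.195,-54.015] rss=0.726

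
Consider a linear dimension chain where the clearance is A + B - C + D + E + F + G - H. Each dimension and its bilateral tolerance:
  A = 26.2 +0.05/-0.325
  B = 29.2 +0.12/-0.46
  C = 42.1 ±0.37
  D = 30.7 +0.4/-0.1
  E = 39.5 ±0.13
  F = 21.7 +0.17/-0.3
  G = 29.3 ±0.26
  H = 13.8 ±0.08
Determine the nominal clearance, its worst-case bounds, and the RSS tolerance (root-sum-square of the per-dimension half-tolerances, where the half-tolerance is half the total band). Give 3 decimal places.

Stack each dimension's contribution:
  +A: nom +26.200 → Σnom=26.200; wc +0.050/-0.325 → slack +0.050/-0.325; half-tol=0.188, Σhalf²=0.035156
  +B: nom +29.200 → Σnom=55.400; wc +0.120/-0.460 → slack +0.170/-0.785; half-tol=0.290, Σhalf²=0.119256
  -C: nom -42.100 → Σnom=13.300; wc +0.370/-0.370 → slack +0.540/-1.155; half-tol=0.370, Σhalf²=0.256156
  +D: nom +30.700 → Σnom=44.000; wc +0.400/-0.100 → slack +0.940/-1.255; half-tol=0.250, Σhalf²=0.318656
  +E: nom +39.500 → Σnom=83.500; wc +0.130/-0.130 → slack +1.070/-1.385; half-tol=0.130, Σhalf²=0.335556
  +F: nom +21.700 → Σnom=105.200; wc +0.170/-0.300 → slack +1.240/-1.685; half-tol=0.235, Σhalf²=0.390781
  +G: nom +29.300 → Σnom=134.500; wc +0.260/-0.260 → slack +1.500/-1.945; half-tol=0.260, Σhalf²=0.458381
  -H: nom -13.800 → Σnom=120.700; wc +0.080/-0.080 → slack +1.580/-2.025; half-tol=0.080, Σhalf²=0.464781
Nominal = 120.700. Worst-case = [120.700 - 2.025, 120.700 + 1.580] = [118.675, 122.280]. RSS = √0.464781 = 0.682.

nominal=120.700 wc=[118.675,122.280] rss=0.682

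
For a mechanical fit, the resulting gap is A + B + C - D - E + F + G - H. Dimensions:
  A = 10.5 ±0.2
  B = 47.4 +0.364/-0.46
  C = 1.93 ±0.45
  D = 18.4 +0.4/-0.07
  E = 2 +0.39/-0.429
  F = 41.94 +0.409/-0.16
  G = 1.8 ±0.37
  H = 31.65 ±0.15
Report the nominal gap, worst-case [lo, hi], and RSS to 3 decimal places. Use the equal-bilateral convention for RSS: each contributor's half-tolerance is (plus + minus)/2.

nominal=51.520 wc=[48.940,53.962] rss=0.936

Stack each dimension's contribution:
  +A: nom +10.500 → Σnom=10.500; wc +0.200/-0.200 → slack +0.200/-0.200; half-tol=0.200, Σhalf²=0.040000
  +B: nom +47.400 → Σnom=57.900; wc +0.364/-0.460 → slack +0.564/-0.660; half-tol=0.412, Σhalf²=0.209744
  +C: nom +1.930 → Σnom=59.830; wc +0.450/-0.450 → slack +1.014/-1.110; half-tol=0.450, Σhalf²=0.412244
  -D: nom -18.400 → Σnom=41.430; wc +0.070/-0.400 → slack +1.084/-1.510; half-tol=0.235, Σhalf²=0.467469
  -E: nom -2.000 → Σnom=39.430; wc +0.429/-0.390 → slack +1.513/-1.900; half-tol=0.409, Σhalf²=0.635159
  +F: nom +41.940 → Σnom=81.370; wc +0.409/-0.160 → slack +1.922/-2.060; half-tol=0.284, Σhalf²=0.716100
  +G: nom +1.800 → Σnom=83.170; wc +0.370/-0.370 → slack +2.292/-2.430; half-tol=0.370, Σhalf²=0.853000
  -H: nom -31.650 → Σnom=51.520; wc +0.150/-0.150 → slack +2.442/-2.580; half-tol=0.150, Σhalf²=0.875500
Nominal = 51.520. Worst-case = [51.520 - 2.580, 51.520 + 2.442] = [48.940, 53.962]. RSS = √0.875500 = 0.936.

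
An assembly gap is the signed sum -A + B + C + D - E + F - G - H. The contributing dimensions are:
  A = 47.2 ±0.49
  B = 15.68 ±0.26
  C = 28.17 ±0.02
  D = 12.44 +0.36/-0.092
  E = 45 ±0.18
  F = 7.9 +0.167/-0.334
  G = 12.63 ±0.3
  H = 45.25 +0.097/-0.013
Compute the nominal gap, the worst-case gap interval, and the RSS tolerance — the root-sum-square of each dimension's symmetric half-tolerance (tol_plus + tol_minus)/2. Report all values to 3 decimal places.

nominal=-85.890 wc=[-87.663,-84.100] rss=0.740

Stack each dimension's contribution:
  -A: nom -47.200 → Σnom=-47.200; wc +0.490/-0.490 → slack +0.490/-0.490; half-tol=0.490, Σhalf²=0.240100
  +B: nom +15.680 → Σnom=-31.520; wc +0.260/-0.260 → slack +0.750/-0.750; half-tol=0.260, Σhalf²=0.307700
  +C: nom +28.170 → Σnom=-3.350; wc +0.020/-0.020 → slack +0.770/-0.770; half-tol=0.020, Σhalf²=0.308100
  +D: nom +12.440 → Σnom=9.090; wc +0.360/-0.092 → slack +1.130/-0.862; half-tol=0.226, Σhalf²=0.359176
  -E: nom -45.000 → Σnom=-35.910; wc +0.180/-0.180 → slack +1.310/-1.042; half-tol=0.180, Σhalf²=0.391576
  +F: nom +7.900 → Σnom=-28.010; wc +0.167/-0.334 → slack +1.477/-1.376; half-tol=0.251, Σhalf²=0.454326
  -G: nom -12.630 → Σnom=-40.640; wc +0.300/-0.300 → slack +1.777/-1.676; half-tol=0.300, Σhalf²=0.544326
  -H: nom -45.250 → Σnom=-85.890; wc +0.013/-0.097 → slack +1.790/-1.773; half-tol=0.055, Σhalf²=0.547351
Nominal = -85.890. Worst-case = [-85.890 - 1.773, -85.890 + 1.790] = [-87.663, -84.100]. RSS = √0.547351 = 0.740.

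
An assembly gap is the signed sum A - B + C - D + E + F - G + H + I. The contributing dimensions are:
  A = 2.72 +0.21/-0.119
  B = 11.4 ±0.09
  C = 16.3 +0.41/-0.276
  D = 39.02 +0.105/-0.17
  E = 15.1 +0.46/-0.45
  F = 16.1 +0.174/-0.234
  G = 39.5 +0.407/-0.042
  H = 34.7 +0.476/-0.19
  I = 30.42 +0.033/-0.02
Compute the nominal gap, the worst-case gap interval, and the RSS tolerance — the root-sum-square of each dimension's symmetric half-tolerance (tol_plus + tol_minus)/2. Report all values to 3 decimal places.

nominal=25.420 wc=[23.529,27.485] rss=0.763

Stack each dimension's contribution:
  +A: nom +2.720 → Σnom=2.720; wc +0.210/-0.119 → slack +0.210/-0.119; half-tol=0.164, Σhalf²=0.027060
  -B: nom -11.400 → Σnom=-8.680; wc +0.090/-0.090 → slack +0.300/-0.209; half-tol=0.090, Σhalf²=0.035160
  +C: nom +16.300 → Σnom=7.620; wc +0.410/-0.276 → slack +0.710/-0.485; half-tol=0.343, Σhalf²=0.152809
  -D: nom -39.020 → Σnom=-31.400; wc +0.170/-0.105 → slack +0.880/-0.590; half-tol=0.138, Σhalf²=0.171715
  +E: nom +15.100 → Σnom=-16.300; wc +0.460/-0.450 → slack +1.340/-1.040; half-tol=0.455, Σhalf²=0.378740
  +F: nom +16.100 → Σnom=-0.200; wc +0.174/-0.234 → slack +1.514/-1.274; half-tol=0.204, Σhalf²=0.420356
  -G: nom -39.500 → Σnom=-39.700; wc +0.042/-0.407 → slack +1.556/-1.681; half-tol=0.224, Σhalf²=0.470757
  +H: nom +34.700 → Σnom=-5.000; wc +0.476/-0.190 → slack +2.032/-1.871; half-tol=0.333, Σhalf²=0.581646
  +I: nom +30.420 → Σnom=25.420; wc +0.033/-0.020 → slack +2.065/-1.891; half-tol=0.027, Σhalf²=0.582348
Nominal = 25.420. Worst-case = [25.420 - 1.891, 25.420 + 2.065] = [23.529, 27.485]. RSS = √0.582348 = 0.763.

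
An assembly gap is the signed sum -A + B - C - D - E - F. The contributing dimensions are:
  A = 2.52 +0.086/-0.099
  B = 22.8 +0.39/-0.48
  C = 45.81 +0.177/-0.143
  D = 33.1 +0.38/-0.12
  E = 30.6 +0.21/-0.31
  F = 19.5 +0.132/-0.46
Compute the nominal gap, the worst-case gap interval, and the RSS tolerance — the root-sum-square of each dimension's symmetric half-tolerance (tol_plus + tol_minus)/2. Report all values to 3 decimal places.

Stack each dimension's contribution:
  -A: nom -2.520 → Σnom=-2.520; wc +0.099/-0.086 → slack +0.099/-0.086; half-tol=0.092, Σhalf²=0.008556
  +B: nom +22.800 → Σnom=20.280; wc +0.390/-0.480 → slack +0.489/-0.566; half-tol=0.435, Σhalf²=0.197781
  -C: nom -45.810 → Σnom=-25.530; wc +0.143/-0.177 → slack +0.632/-0.743; half-tol=0.160, Σhalf²=0.223381
  -D: nom -33.100 → Σnom=-58.630; wc +0.120/-0.380 → slack +0.752/-1.123; half-tol=0.250, Σhalf²=0.285881
  -E: nom -30.600 → Σnom=-89.230; wc +0.310/-0.210 → slack +1.062/-1.333; half-tol=0.260, Σhalf²=0.353481
  -F: nom -19.500 → Σnom=-108.730; wc +0.460/-0.132 → slack +1.522/-1.465; half-tol=0.296, Σhalf²=0.441097
Nominal = -108.730. Worst-case = [-108.730 - 1.465, -108.730 + 1.522] = [-110.195, -107.208]. RSS = √0.441097 = 0.664.

nominal=-108.730 wc=[-110.195,-107.208] rss=0.664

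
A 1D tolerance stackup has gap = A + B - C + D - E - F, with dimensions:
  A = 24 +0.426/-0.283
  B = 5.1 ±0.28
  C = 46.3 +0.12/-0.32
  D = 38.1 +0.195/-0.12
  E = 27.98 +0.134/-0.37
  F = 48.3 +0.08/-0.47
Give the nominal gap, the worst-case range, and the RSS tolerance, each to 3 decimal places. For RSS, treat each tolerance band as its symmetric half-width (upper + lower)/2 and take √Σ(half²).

Stack each dimension's contribution:
  +A: nom +24.000 → Σnom=24.000; wc +0.426/-0.283 → slack +0.426/-0.283; half-tol=0.354, Σhalf²=0.125670
  +B: nom +5.100 → Σnom=29.100; wc +0.280/-0.280 → slack +0.706/-0.563; half-tol=0.280, Σhalf²=0.204070
  -C: nom -46.300 → Σnom=-17.200; wc +0.320/-0.120 → slack +1.026/-0.683; half-tol=0.220, Σhalf²=0.252470
  +D: nom +38.100 → Σnom=20.900; wc +0.195/-0.120 → slack +1.221/-0.803; half-tol=0.158, Σhalf²=0.277277
  -E: nom -27.980 → Σnom=-7.080; wc +0.370/-0.134 → slack +1.591/-0.937; half-tol=0.252, Σhalf²=0.340781
  -F: nom -48.300 → Σnom=-55.380; wc +0.470/-0.080 → slack +2.061/-1.017; half-tol=0.275, Σhalf²=0.416406
Nominal = -55.380. Worst-case = [-55.380 - 1.017, -55.380 + 2.061] = [-56.397, -53.319]. RSS = √0.416406 = 0.645.

nominal=-55.380 wc=[-56.397,-53.319] rss=0.645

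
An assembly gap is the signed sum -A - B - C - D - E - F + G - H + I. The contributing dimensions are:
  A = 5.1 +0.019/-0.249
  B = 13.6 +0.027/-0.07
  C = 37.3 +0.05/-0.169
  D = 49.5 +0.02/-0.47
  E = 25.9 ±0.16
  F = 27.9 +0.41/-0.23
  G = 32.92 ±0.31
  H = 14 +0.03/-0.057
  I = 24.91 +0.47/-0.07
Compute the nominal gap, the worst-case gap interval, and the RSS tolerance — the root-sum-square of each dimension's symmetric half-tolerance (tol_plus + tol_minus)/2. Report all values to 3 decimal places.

Stack each dimension's contribution:
  -A: nom -5.100 → Σnom=-5.100; wc +0.249/-0.019 → slack +0.249/-0.019; half-tol=0.134, Σhalf²=0.017956
  -B: nom -13.600 → Σnom=-18.700; wc +0.070/-0.027 → slack +0.319/-0.046; half-tol=0.049, Σhalf²=0.020308
  -C: nom -37.300 → Σnom=-56.000; wc +0.169/-0.050 → slack +0.488/-0.096; half-tol=0.110, Σhalf²=0.032299
  -D: nom -49.500 → Σnom=-105.500; wc +0.470/-0.020 → slack +0.958/-0.116; half-tol=0.245, Σhalf²=0.092324
  -E: nom -25.900 → Σnom=-131.400; wc +0.160/-0.160 → slack +1.118/-0.276; half-tol=0.160, Σhalf²=0.117924
  -F: nom -27.900 → Σnom=-159.300; wc +0.230/-0.410 → slack +1.348/-0.686; half-tol=0.320, Σhalf²=0.220324
  +G: nom +32.920 → Σnom=-126.380; wc +0.310/-0.310 → slack +1.658/-0.996; half-tol=0.310, Σhalf²=0.316424
  -H: nom -14.000 → Σnom=-140.380; wc +0.057/-0.030 → slack +1.715/-1.026; half-tol=0.043, Σhalf²=0.318316
  +I: nom +24.910 → Σnom=-115.470; wc +0.470/-0.070 → slack +2.185/-1.096; half-tol=0.270, Σhalf²=0.391216
Nominal = -115.470. Worst-case = [-115.470 - 1.096, -115.470 + 2.185] = [-116.566, -113.285]. RSS = √0.391216 = 0.625.

nominal=-115.470 wc=[-116.566,-113.285] rss=0.625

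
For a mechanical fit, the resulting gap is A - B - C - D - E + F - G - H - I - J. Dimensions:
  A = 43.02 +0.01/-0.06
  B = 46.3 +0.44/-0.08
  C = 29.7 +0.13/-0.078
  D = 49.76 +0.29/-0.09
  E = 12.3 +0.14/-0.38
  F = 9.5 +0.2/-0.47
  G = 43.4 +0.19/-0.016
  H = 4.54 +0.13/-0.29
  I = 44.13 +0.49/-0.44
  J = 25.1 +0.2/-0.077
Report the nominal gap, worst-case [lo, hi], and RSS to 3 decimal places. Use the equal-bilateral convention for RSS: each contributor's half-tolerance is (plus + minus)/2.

nominal=-202.710 wc=[-205.250,-201.049] rss=0.765

Stack each dimension's contribution:
  +A: nom +43.020 → Σnom=43.020; wc +0.010/-0.060 → slack +0.010/-0.060; half-tol=0.035, Σhalf²=0.001225
  -B: nom -46.300 → Σnom=-3.280; wc +0.080/-0.440 → slack +0.090/-0.500; half-tol=0.260, Σhalf²=0.068825
  -C: nom -29.700 → Σnom=-32.980; wc +0.078/-0.130 → slack +0.168/-0.630; half-tol=0.104, Σhalf²=0.079641
  -D: nom -49.760 → Σnom=-82.740; wc +0.090/-0.290 → slack +0.258/-0.920; half-tol=0.190, Σhalf²=0.115741
  -E: nom -12.300 → Σnom=-95.040; wc +0.380/-0.140 → slack +0.638/-1.060; half-tol=0.260, Σhalf²=0.183341
  +F: nom +9.500 → Σnom=-85.540; wc +0.200/-0.470 → slack +0.838/-1.530; half-tol=0.335, Σhalf²=0.295566
  -G: nom -43.400 → Σnom=-128.940; wc +0.016/-0.190 → slack +0.854/-1.720; half-tol=0.103, Σhalf²=0.306175
  -H: nom -4.540 → Σnom=-133.480; wc +0.290/-0.130 → slack +1.144/-1.850; half-tol=0.210, Σhalf²=0.350275
  -I: nom -44.130 → Σnom=-177.610; wc +0.440/-0.490 → slack +1.584/-2.340; half-tol=0.465, Σhalf²=0.566500
  -J: nom -25.100 → Σnom=-202.710; wc +0.077/-0.200 → slack +1.661/-2.540; half-tol=0.139, Σhalf²=0.585682
Nominal = -202.710. Worst-case = [-202.710 - 2.540, -202.710 + 1.661] = [-205.250, -201.049]. RSS = √0.585682 = 0.765.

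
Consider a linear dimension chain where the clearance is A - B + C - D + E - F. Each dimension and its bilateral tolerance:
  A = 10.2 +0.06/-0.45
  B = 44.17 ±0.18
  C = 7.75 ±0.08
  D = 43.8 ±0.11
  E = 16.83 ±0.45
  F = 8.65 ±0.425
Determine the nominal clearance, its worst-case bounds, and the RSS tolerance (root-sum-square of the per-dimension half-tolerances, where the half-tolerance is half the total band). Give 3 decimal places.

nominal=-61.840 wc=[-63.535,-60.535] rss=0.706

Stack each dimension's contribution:
  +A: nom +10.200 → Σnom=10.200; wc +0.060/-0.450 → slack +0.060/-0.450; half-tol=0.255, Σhalf²=0.065025
  -B: nom -44.170 → Σnom=-33.970; wc +0.180/-0.180 → slack +0.240/-0.630; half-tol=0.180, Σhalf²=0.097425
  +C: nom +7.750 → Σnom=-26.220; wc +0.080/-0.080 → slack +0.320/-0.710; half-tol=0.080, Σhalf²=0.103825
  -D: nom -43.800 → Σnom=-70.020; wc +0.110/-0.110 → slack +0.430/-0.820; half-tol=0.110, Σhalf²=0.115925
  +E: nom +16.830 → Σnom=-53.190; wc +0.450/-0.450 → slack +0.880/-1.270; half-tol=0.450, Σhalf²=0.318425
  -F: nom -8.650 → Σnom=-61.840; wc +0.425/-0.425 → slack +1.305/-1.695; half-tol=0.425, Σhalf²=0.499050
Nominal = -61.840. Worst-case = [-61.840 - 1.695, -61.840 + 1.305] = [-63.535, -60.535]. RSS = √0.499050 = 0.706.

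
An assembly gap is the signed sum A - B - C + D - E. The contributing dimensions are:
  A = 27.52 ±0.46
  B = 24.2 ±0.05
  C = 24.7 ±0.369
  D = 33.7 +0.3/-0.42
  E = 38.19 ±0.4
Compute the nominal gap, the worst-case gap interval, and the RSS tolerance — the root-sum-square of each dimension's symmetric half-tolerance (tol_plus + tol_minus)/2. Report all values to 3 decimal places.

Stack each dimension's contribution:
  +A: nom +27.520 → Σnom=27.520; wc +0.460/-0.460 → slack +0.460/-0.460; half-tol=0.460, Σhalf²=0.211600
  -B: nom -24.200 → Σnom=3.320; wc +0.050/-0.050 → slack +0.510/-0.510; half-tol=0.050, Σhalf²=0.214100
  -C: nom -24.700 → Σnom=-21.380; wc +0.369/-0.369 → slack +0.879/-0.879; half-tol=0.369, Σhalf²=0.350261
  +D: nom +33.700 → Σnom=12.320; wc +0.300/-0.420 → slack +1.179/-1.299; half-tol=0.360, Σhalf²=0.479861
  -E: nom -38.190 → Σnom=-25.870; wc +0.400/-0.400 → slack +1.579/-1.699; half-tol=0.400, Σhalf²=0.639861
Nominal = -25.870. Worst-case = [-25.870 - 1.699, -25.870 + 1.579] = [-27.569, -24.291]. RSS = √0.639861 = 0.800.

nominal=-25.870 wc=[-27.569,-24.291] rss=0.800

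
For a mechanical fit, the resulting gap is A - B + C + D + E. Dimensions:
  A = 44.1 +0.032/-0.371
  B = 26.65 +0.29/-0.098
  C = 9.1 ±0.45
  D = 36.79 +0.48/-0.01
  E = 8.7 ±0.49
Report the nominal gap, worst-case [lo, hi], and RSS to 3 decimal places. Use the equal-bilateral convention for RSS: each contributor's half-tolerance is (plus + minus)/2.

nominal=72.040 wc=[70.429,73.590] rss=0.762

Stack each dimension's contribution:
  +A: nom +44.100 → Σnom=44.100; wc +0.032/-0.371 → slack +0.032/-0.371; half-tol=0.202, Σhalf²=0.040602
  -B: nom -26.650 → Σnom=17.450; wc +0.098/-0.290 → slack +0.130/-0.661; half-tol=0.194, Σhalf²=0.078238
  +C: nom +9.100 → Σnom=26.550; wc +0.450/-0.450 → slack +0.580/-1.111; half-tol=0.450, Σhalf²=0.280738
  +D: nom +36.790 → Σnom=63.340; wc +0.480/-0.010 → slack +1.060/-1.121; half-tol=0.245, Σhalf²=0.340763
  +E: nom +8.700 → Σnom=72.040; wc +0.490/-0.490 → slack +1.550/-1.611; half-tol=0.490, Σhalf²=0.580863
Nominal = 72.040. Worst-case = [72.040 - 1.611, 72.040 + 1.550] = [70.429, 73.590]. RSS = √0.580863 = 0.762.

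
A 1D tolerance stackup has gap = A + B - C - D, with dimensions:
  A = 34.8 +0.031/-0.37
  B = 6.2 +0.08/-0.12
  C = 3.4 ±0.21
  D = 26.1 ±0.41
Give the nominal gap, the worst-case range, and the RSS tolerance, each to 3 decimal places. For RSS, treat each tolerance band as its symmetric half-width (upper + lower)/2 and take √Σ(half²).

Stack each dimension's contribution:
  +A: nom +34.800 → Σnom=34.800; wc +0.031/-0.370 → slack +0.031/-0.370; half-tol=0.201, Σhalf²=0.040200
  +B: nom +6.200 → Σnom=41.000; wc +0.080/-0.120 → slack +0.111/-0.490; half-tol=0.100, Σhalf²=0.050200
  -C: nom -3.400 → Σnom=37.600; wc +0.210/-0.210 → slack +0.321/-0.700; half-tol=0.210, Σhalf²=0.094300
  -D: nom -26.100 → Σnom=11.500; wc +0.410/-0.410 → slack +0.731/-1.110; half-tol=0.410, Σhalf²=0.262400
Nominal = 11.500. Worst-case = [11.500 - 1.110, 11.500 + 0.731] = [10.390, 12.231]. RSS = √0.262400 = 0.512.

nominal=11.500 wc=[10.390,12.231] rss=0.512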